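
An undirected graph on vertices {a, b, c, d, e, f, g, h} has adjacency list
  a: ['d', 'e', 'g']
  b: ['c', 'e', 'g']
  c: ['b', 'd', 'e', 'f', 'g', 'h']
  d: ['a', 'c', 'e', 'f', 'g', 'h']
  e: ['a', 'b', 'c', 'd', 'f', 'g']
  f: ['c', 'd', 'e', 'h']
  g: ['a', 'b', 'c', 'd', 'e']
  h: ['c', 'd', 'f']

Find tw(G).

A width-3 tree decomposition is:
Bags: B1 = {c, d, e, g}  B2 = {c, d, e, f}  B3 = {c, d, f, h}  B4 = {b, c, e, g}  B5 = {a, d, e, g}
Tree: B1–B2, B2–B3, B1–B4, B1–B5
Every bag has size at most 4, so the width is 4 − 1 = 3 and tw(G) ≤ 3. Conversely, {c, d, e, g} is a clique of size 4, and the vertices of any clique must share a bag in every tree decomposition; so some bag has ≥ 4 vertices and tw(G) ≥ 3. The upper and lower bounds meet at 3, so that is the treewidth.

3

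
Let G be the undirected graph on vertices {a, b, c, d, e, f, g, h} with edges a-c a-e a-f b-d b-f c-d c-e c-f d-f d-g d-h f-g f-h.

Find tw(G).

2

A width-2 tree decomposition is:
Bags: B1 = {c, d, f}  B2 = {a, c, f}  B3 = {d, f, h}  B4 = {d, f, g}  B5 = {a, c, e}  B6 = {b, d, f}
Tree: B1–B2, B1–B3, B3–B4, B2–B5, B1–B6
Each bag holds 3 vertices, so the decomposition has width 2, which upper-bounds the treewidth. On the other hand G contains the 3-clique {a, c, e}. A clique must lie in a single bag of any decomposition, so no decomposition can have width below 2. Combining the bounds, tw(G) = 2.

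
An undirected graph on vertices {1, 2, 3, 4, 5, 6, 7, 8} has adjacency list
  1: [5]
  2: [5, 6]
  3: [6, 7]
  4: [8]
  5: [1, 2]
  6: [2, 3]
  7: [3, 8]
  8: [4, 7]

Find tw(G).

1

A width-1 tree decomposition is:
Bags: B1 = {1, 5}  B2 = {2, 5}  B3 = {2, 6}  B4 = {3, 6}  B5 = {3, 7}  B6 = {7, 8}  B7 = {4, 8}
Tree: B1–B2, B2–B3, B3–B4, B4–B5, B5–B6, B6–B7
The largest bag has 2 vertices, giving width 1; this decomposition certifies tw(G) ≤ 1. Any graph with an edge has treewidth ≥ 1, and G has the edge 1–5. The upper and lower bounds meet at 1, so that is the treewidth.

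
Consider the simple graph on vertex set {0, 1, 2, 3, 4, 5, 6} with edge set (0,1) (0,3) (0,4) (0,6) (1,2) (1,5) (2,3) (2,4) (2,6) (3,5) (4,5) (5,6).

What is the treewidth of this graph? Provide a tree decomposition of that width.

Each bag holds 4 vertices, so the decomposition has width 3, which upper-bounds the treewidth. For the lower bound: the 4 vertex sets {0,6}, {2,3}, {5}, {4} are disjoint, each induces a connected subgraph, and every pair is joined by at least one edge of G. Contracting each set to a single vertex therefore yields K_{4} as a minor, and since treewidth is minor-monotone, tw(G) ≥ tw(K_{4}) = 3. Combining the bounds, tw(G) = 3.

Treewidth 3.
One optimal decomposition is:
Bags: B1 = {0, 2, 5, 6}  B2 = {0, 2, 3, 5}  B3 = {0, 2, 4, 5}  B4 = {0, 1, 2, 5}
Tree: B1–B2, B2–B3, B3–B4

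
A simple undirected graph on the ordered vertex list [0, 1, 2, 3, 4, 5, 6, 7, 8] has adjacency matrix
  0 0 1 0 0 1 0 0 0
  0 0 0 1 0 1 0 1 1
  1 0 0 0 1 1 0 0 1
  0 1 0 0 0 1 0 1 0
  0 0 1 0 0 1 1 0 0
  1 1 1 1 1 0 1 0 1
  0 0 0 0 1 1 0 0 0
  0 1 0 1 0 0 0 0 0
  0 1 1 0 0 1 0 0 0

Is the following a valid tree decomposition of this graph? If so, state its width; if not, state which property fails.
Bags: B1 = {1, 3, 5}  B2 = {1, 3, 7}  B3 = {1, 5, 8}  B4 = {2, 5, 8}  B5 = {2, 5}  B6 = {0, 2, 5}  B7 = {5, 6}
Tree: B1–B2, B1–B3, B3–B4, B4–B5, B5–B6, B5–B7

A tree decomposition must satisfy three properties: every vertex lies in some bag; for every edge, both endpoints lie together in some bag; and for every vertex, the bags containing it form a connected subtree. Here vertex 4 appears in no bag, so the decomposition is invalid.

No — vertex 4 appears in no bag.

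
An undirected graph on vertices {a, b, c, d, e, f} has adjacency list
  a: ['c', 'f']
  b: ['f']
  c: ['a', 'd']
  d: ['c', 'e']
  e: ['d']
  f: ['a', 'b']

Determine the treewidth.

1

A width-1 tree decomposition is:
Bags: B1 = {b, f}  B2 = {a, f}  B3 = {a, c}  B4 = {c, d}  B5 = {d, e}
Tree: B1–B2, B2–B3, B3–B4, B4–B5
Each bag holds 2 vertices, so the decomposition has width 1, which upper-bounds the treewidth. G has an edge, so its treewidth is at least 1. Hence tw(G) = 1 exactly.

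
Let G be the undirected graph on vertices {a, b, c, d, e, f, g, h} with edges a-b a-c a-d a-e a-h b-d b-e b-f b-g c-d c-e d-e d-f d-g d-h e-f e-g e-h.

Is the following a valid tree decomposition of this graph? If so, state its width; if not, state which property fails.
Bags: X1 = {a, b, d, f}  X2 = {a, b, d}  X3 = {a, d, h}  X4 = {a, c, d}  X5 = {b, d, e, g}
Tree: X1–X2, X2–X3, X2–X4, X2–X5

No — edge (e,f) lies in no bag.

A tree decomposition must satisfy three properties: every vertex lies in some bag; for every edge, both endpoints lie together in some bag; and for every vertex, the bags containing it form a connected subtree. Here edge (e,f) lies in no bag, so the decomposition is invalid.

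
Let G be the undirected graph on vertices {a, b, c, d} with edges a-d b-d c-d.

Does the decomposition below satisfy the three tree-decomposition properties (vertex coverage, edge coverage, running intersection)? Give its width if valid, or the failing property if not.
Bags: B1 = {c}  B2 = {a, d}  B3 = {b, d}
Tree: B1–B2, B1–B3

A tree decomposition must satisfy three properties: every vertex lies in some bag; for every edge, both endpoints lie together in some bag; and for every vertex, the bags containing it form a connected subtree. Here edge (d,c) lies in no bag, so the decomposition is invalid.

No — edge (d,c) lies in no bag.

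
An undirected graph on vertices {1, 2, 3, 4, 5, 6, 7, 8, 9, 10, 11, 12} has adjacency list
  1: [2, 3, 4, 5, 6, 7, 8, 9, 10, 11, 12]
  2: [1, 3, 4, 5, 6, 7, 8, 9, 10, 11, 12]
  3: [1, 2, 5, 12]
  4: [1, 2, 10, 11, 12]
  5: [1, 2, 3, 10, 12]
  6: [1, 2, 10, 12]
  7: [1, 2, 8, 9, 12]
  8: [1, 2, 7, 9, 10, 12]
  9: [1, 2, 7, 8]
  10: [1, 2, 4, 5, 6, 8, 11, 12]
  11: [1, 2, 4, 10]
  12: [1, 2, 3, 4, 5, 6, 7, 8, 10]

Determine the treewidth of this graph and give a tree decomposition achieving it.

The largest bag has 5 vertices, giving width 4; this decomposition certifies tw(G) ≤ 4. For the lower bound, the 5 vertices {1, 2, 7, 8, 9} are pairwise adjacent, and any tree decomposition puts a clique entirely inside one bag — forcing width ≥ 4. Therefore the treewidth is 4.

Treewidth 4.
Bags: B1 = {1, 2, 8, 10, 12}  B2 = {1, 2, 4, 10, 12}  B3 = {1, 2, 4, 10, 11}  B4 = {1, 2, 7, 8, 12}  B5 = {1, 2, 6, 10, 12}  B6 = {1, 2, 5, 10, 12}  B7 = {1, 2, 3, 5, 12}  B8 = {1, 2, 7, 8, 9}
Tree: B1–B2, B2–B3, B1–B4, B1–B5, B5–B6, B6–B7, B4–B8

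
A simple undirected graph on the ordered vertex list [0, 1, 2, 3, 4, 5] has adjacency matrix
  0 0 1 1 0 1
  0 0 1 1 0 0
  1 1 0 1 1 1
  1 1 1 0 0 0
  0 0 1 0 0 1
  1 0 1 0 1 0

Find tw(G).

A width-2 tree decomposition is:
Bags: B1 = {0, 2, 3}  B2 = {1, 2, 3}  B3 = {0, 2, 5}  B4 = {2, 4, 5}
Tree: B1–B2, B1–B3, B3–B4
The largest bag has 3 vertices, giving width 2; this decomposition certifies tw(G) ≤ 2. For the lower bound, the 3 vertices {0, 2, 3} are pairwise adjacent, and any tree decomposition puts a clique entirely inside one bag — forcing width ≥ 2. Hence tw(G) = 2 exactly.

2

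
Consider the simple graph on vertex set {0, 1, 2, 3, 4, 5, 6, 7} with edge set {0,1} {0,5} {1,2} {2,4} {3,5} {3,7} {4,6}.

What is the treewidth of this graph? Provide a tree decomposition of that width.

Treewidth 1.
One such decomposition:
Bags: B1 = {4, 6}  B2 = {2, 4}  B3 = {1, 2}  B4 = {0, 1}  B5 = {0, 5}  B6 = {3, 5}  B7 = {3, 7}
Tree: B1–B2, B2–B3, B3–B4, B4–B5, B5–B6, B6–B7

The largest bag has 2 vertices, giving width 1; this decomposition certifies tw(G) ≤ 1. Since G has at least one edge (e.g. 6–4), it is not an edgeless graph, so tw(G) ≥ 1. Therefore the treewidth is 1.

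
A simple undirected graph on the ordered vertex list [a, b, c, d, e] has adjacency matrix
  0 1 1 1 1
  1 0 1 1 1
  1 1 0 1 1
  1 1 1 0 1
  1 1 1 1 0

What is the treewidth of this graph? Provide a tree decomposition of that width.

With just one bag of size 5, the width is 5 − 1 = 4, so tw(G) ≤ 4. On the other hand G contains the 5-clique {a, b, c, d, e}. A clique must lie in a single bag of any decomposition, so no decomposition can have width below 4. Therefore the treewidth is 4.

Treewidth 4.
Bags: B1 = {a, b, c, d, e}
Tree: (single bag)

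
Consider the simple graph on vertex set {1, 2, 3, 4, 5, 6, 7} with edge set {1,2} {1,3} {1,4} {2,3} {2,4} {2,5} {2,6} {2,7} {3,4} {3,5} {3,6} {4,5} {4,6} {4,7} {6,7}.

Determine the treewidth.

3

A width-3 tree decomposition is:
Bags: B1 = {2, 3, 4, 6}  B2 = {2, 4, 6, 7}  B3 = {2, 3, 4, 5}  B4 = {1, 2, 3, 4}
Tree: B1–B2, B1–B3, B3–B4
Every bag has size at most 4, so the width is 4 − 1 = 3 and tw(G) ≤ 3. On the other hand G contains the 4-clique {1, 2, 3, 4}. A clique must lie in a single bag of any decomposition, so no decomposition can have width below 3. Therefore the treewidth is 3.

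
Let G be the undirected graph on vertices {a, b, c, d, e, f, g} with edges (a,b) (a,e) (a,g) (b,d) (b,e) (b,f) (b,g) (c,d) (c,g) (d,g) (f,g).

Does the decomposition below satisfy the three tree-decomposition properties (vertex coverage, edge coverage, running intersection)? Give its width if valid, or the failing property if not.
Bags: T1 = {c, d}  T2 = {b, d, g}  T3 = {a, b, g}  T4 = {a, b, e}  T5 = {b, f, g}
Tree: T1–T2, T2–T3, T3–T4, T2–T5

No — edge (g,c) lies in no bag.

A tree decomposition must satisfy three properties: every vertex lies in some bag; for every edge, both endpoints lie together in some bag; and for every vertex, the bags containing it form a connected subtree. Here edge (g,c) lies in no bag, so the decomposition is invalid.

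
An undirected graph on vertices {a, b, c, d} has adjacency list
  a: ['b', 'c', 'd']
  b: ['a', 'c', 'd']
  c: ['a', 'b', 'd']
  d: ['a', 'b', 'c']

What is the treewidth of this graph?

A width-3 tree decomposition is:
Bags: B1 = {a, b, c, d}
Tree: (single bag)
A single bag containing all 4 vertices is trivially a valid decomposition of width 3. For the lower bound, the 4 vertices {a, b, c, d} are pairwise adjacent, and any tree decomposition puts a clique entirely inside one bag — forcing width ≥ 3. Combining the bounds, tw(G) = 3.

3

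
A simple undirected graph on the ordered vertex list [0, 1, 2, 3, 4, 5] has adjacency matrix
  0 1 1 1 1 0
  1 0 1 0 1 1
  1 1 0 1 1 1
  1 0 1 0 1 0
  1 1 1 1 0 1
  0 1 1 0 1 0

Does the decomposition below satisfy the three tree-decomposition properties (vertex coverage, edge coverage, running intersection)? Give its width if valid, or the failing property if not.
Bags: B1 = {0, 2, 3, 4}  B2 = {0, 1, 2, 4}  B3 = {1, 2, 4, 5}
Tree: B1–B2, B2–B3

Checking the three conditions: (i) the bags cover all of {0, 1, 2, 3, 4, 5}; (ii) for each edge, some bag contains both endpoints; (iii) the bags containing any fixed vertex form a subtree. All hold, so the decomposition is valid with width 4 − 1 = 3.

Yes; width 3.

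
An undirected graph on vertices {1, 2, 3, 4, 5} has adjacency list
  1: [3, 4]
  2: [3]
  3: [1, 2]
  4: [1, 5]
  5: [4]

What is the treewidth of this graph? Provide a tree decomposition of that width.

The largest bag has 2 vertices, giving width 1; this decomposition certifies tw(G) ≤ 1. G has an edge, so its treewidth is at least 1. Therefore the treewidth is 1.

Treewidth 1.
Bags: B1 = {4, 5}  B2 = {1, 4}  B3 = {1, 3}  B4 = {2, 3}
Tree: B1–B2, B2–B3, B3–B4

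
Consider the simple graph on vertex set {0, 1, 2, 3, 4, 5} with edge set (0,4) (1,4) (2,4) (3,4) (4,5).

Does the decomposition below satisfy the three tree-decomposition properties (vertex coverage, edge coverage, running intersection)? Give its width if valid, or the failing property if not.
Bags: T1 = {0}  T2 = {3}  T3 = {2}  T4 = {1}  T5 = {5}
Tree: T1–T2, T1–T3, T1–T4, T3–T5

No — vertex 4 appears in no bag.

A tree decomposition must satisfy three properties: every vertex lies in some bag; for every edge, both endpoints lie together in some bag; and for every vertex, the bags containing it form a connected subtree. Here vertex 4 appears in no bag, so the decomposition is invalid.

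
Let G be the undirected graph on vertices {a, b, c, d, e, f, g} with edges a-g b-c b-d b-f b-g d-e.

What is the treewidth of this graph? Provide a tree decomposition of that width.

Treewidth 1.
One optimal decomposition is:
Bags: B1 = {b, g}  B2 = {b, f}  B3 = {b, d}  B4 = {a, g}  B5 = {b, c}  B6 = {d, e}
Tree: B1–B2, B1–B3, B1–B4, B2–B5, B3–B6

Each bag holds 2 vertices, so the decomposition has width 1, which upper-bounds the treewidth. G has an edge, so its treewidth is at least 1. The upper and lower bounds meet at 1, so that is the treewidth.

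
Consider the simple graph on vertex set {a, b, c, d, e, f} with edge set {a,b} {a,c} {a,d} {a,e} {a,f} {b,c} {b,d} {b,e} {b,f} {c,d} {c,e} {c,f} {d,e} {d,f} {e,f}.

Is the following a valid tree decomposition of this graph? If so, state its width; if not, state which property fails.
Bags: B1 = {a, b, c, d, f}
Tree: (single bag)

No — vertex e appears in no bag.

A tree decomposition must satisfy three properties: every vertex lies in some bag; for every edge, both endpoints lie together in some bag; and for every vertex, the bags containing it form a connected subtree. Here vertex e appears in no bag, so the decomposition is invalid.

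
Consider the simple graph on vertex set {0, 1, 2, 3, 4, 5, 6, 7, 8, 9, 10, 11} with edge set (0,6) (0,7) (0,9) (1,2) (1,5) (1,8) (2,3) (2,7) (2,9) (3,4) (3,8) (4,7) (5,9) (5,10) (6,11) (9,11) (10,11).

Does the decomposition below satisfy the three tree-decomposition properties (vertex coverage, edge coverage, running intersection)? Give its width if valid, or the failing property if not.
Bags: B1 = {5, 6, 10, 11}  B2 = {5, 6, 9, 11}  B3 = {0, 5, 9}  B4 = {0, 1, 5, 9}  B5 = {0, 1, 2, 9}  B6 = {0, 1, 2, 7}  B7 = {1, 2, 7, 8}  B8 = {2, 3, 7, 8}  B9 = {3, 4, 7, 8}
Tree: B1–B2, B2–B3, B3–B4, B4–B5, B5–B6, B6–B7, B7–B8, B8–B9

No — edge (6,0) lies in no bag.

A tree decomposition must satisfy three properties: every vertex lies in some bag; for every edge, both endpoints lie together in some bag; and for every vertex, the bags containing it form a connected subtree. Here edge (6,0) lies in no bag, so the decomposition is invalid.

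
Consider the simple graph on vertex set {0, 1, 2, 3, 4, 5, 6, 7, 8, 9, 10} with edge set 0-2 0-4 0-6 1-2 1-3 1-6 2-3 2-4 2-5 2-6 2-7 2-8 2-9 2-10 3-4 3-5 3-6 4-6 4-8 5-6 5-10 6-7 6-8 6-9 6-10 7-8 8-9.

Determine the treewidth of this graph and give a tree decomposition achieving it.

Every bag has size at most 4, so the width is 4 − 1 = 3 and tw(G) ≤ 3. On the other hand G contains the 4-clique {0, 2, 4, 6}. A clique must lie in a single bag of any decomposition, so no decomposition can have width below 3. Combining the bounds, tw(G) = 3.

Treewidth 3.
Bags: B1 = {2, 3, 5, 6}  B2 = {2, 3, 4, 6}  B3 = {1, 2, 3, 6}  B4 = {2, 4, 6, 8}  B5 = {2, 6, 7, 8}  B6 = {2, 5, 6, 10}  B7 = {0, 2, 4, 6}  B8 = {2, 6, 8, 9}
Tree: B1–B2, B2–B3, B2–B4, B4–B5, B1–B6, B4–B7, B4–B8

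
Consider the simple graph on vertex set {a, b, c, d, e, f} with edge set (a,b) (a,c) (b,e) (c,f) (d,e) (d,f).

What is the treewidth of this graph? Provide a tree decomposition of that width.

Every bag has size at most 3, so the width is 3 − 1 = 2 and tw(G) ≤ 2. Since d–e–b–a–c–f–d is a cycle in G, G is not acyclic. Forests are exactly the graphs of treewidth ≤ 1, so tw(G) ≥ 2. Combining the bounds, tw(G) = 2.

Treewidth 2.
One such decomposition:
Bags: B1 = {b, d, e}  B2 = {a, b, d}  B3 = {a, c, d}  B4 = {c, d, f}
Tree: B1–B2, B2–B3, B3–B4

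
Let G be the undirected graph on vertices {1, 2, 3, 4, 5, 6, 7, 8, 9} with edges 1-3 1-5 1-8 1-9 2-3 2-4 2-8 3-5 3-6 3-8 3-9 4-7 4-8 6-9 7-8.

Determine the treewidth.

2

A width-2 tree decomposition is:
Bags: B1 = {1, 3, 9}  B2 = {1, 3, 8}  B3 = {2, 3, 8}  B4 = {1, 3, 5}  B5 = {2, 4, 8}  B6 = {3, 6, 9}  B7 = {4, 7, 8}
Tree: B1–B2, B2–B3, B2–B4, B3–B5, B1–B6, B5–B7
Each bag holds 3 vertices, so the decomposition has width 2, which upper-bounds the treewidth. Conversely, {1, 3, 8} is a clique of size 3, and the vertices of any clique must share a bag in every tree decomposition; so some bag has ≥ 3 vertices and tw(G) ≥ 2. Combining the bounds, tw(G) = 2.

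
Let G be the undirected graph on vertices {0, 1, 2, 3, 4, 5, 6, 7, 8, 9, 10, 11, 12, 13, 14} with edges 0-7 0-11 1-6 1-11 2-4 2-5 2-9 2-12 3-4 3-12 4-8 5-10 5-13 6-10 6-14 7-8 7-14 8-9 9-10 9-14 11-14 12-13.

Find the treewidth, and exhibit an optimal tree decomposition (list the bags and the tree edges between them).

Every bag has size at most 4, so the width is 4 − 1 = 3 and tw(G) ≤ 3. For the lower bound: the 4 vertex sets {3,12,13}, {4}, {2}, {5,8,9,10} are disjoint, each induces a connected subgraph, and every pair is joined by at least one edge of G. Contracting each set to a single vertex therefore yields K_{4} as a minor, and since treewidth is minor-monotone, tw(G) ≥ tw(K_{4}) = 3. Combining the bounds, tw(G) = 3.

Treewidth 3.
One optimal decomposition is:
Bags: B1 = {3, 4, 12, 13}  B2 = {2, 4, 12, 13}  B3 = {2, 4, 5, 13}  B4 = {2, 4, 5, 8}  B5 = {2, 5, 8, 9}  B6 = {5, 8, 9, 10}  B7 = {7, 8, 9, 10}  B8 = {7, 9, 10, 14}  B9 = {6, 7, 10, 14}  B10 = {0, 6, 7, 14}  B11 = {0, 6, 11, 14}  B12 = {0, 1, 6, 11}
Tree: B1–B2, B2–B3, B3–B4, B4–B5, B5–B6, B6–B7, B7–B8, B8–B9, B9–B10, B10–B11, B11–B12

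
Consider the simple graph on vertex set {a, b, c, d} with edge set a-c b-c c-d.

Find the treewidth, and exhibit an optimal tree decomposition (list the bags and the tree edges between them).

Treewidth 1.
Bags: B1 = {c, d}  B2 = {a, c}  B3 = {b, c}
Tree: B1–B2, B2–B3

Each bag holds 2 vertices, so the decomposition has width 1, which upper-bounds the treewidth. Since G has at least one edge (e.g. c–d), it is not an edgeless graph, so tw(G) ≥ 1. Therefore the treewidth is 1.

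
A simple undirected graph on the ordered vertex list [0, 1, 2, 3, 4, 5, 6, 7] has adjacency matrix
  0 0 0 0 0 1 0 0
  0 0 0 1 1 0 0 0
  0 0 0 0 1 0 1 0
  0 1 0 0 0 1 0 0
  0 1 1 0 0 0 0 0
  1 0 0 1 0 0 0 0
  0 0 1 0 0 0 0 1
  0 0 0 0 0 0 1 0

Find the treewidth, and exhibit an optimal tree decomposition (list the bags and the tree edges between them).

Every bag has size at most 2, so the width is 2 − 1 = 1 and tw(G) ≤ 1. G has an edge, so its treewidth is at least 1. Combining the bounds, tw(G) = 1.

Treewidth 1.
One optimal decomposition is:
Bags: B1 = {0, 5}  B2 = {3, 5}  B3 = {1, 3}  B4 = {1, 4}  B5 = {2, 4}  B6 = {2, 6}  B7 = {6, 7}
Tree: B1–B2, B2–B3, B3–B4, B4–B5, B5–B6, B6–B7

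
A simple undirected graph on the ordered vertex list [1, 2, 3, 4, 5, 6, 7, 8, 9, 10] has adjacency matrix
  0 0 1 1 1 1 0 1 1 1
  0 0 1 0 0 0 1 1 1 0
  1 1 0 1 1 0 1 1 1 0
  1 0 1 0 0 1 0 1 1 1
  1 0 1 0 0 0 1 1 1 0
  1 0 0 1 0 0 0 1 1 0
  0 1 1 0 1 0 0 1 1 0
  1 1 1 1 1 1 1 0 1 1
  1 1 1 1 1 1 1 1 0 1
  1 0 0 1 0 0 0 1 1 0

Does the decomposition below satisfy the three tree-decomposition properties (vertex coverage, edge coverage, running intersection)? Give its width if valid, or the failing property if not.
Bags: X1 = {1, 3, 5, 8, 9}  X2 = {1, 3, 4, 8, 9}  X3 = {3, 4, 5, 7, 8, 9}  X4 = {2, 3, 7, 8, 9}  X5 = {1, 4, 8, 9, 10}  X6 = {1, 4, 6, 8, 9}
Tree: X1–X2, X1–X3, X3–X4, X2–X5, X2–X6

A tree decomposition must satisfy three properties: every vertex lies in some bag; for every edge, both endpoints lie together in some bag; and for every vertex, the bags containing it form a connected subtree. Here bags containing vertex 4 are not connected in the tree, so the decomposition is invalid.

No — bags containing vertex 4 are not connected in the tree.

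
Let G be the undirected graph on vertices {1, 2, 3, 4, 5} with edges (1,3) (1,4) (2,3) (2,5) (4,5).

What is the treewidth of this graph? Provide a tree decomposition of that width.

Every bag has size at most 3, so the width is 3 − 1 = 2 and tw(G) ≤ 2. The edges 5–2–3–1–4–5 form a cycle, so G is not a tree and its treewidth is at least 2. Therefore the treewidth is 2.

Treewidth 2.
One optimal decomposition is:
Bags: B1 = {2, 3, 5}  B2 = {1, 3, 5}  B3 = {1, 4, 5}
Tree: B1–B2, B2–B3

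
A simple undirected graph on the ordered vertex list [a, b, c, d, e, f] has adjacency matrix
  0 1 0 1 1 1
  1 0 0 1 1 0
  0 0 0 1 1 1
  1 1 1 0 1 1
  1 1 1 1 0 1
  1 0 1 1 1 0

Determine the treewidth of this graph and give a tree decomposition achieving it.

The largest bag has 4 vertices, giving width 3; this decomposition certifies tw(G) ≤ 3. On the other hand G contains the 4-clique {c, d, e, f}. A clique must lie in a single bag of any decomposition, so no decomposition can have width below 3. Hence tw(G) = 3 exactly.

Treewidth 3.
One such decomposition:
Bags: B1 = {a, d, e, f}  B2 = {a, b, d, e}  B3 = {c, d, e, f}
Tree: B1–B2, B1–B3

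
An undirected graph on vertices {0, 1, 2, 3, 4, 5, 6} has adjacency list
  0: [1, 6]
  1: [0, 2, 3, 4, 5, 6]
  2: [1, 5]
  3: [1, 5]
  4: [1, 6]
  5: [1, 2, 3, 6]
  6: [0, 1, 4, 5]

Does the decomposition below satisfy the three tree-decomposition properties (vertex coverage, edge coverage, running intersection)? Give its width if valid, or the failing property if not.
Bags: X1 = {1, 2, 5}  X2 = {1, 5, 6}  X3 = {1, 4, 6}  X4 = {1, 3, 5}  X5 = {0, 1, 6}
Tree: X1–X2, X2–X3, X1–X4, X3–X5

Every vertex of G appears in some bag (union = {0, 1, 2, 3, 4, 5, 6}); every edge is covered by a bag; and for each vertex v the set of bags containing v is connected in the bag tree. The decomposition is therefore valid. The largest bag has 3 vertices, so the width is 2.

Yes; width 2.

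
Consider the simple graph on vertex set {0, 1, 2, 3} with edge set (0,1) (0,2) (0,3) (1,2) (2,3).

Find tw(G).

A width-2 tree decomposition is:
Bags: B1 = {0, 2, 3}  B2 = {0, 1, 2}
Tree: B1–B2
Each bag holds 3 vertices, so the decomposition has width 2, which upper-bounds the treewidth. Conversely, {0, 1, 2} is a clique of size 3, and the vertices of any clique must share a bag in every tree decomposition; so some bag has ≥ 3 vertices and tw(G) ≥ 2. Combining the bounds, tw(G) = 2.

2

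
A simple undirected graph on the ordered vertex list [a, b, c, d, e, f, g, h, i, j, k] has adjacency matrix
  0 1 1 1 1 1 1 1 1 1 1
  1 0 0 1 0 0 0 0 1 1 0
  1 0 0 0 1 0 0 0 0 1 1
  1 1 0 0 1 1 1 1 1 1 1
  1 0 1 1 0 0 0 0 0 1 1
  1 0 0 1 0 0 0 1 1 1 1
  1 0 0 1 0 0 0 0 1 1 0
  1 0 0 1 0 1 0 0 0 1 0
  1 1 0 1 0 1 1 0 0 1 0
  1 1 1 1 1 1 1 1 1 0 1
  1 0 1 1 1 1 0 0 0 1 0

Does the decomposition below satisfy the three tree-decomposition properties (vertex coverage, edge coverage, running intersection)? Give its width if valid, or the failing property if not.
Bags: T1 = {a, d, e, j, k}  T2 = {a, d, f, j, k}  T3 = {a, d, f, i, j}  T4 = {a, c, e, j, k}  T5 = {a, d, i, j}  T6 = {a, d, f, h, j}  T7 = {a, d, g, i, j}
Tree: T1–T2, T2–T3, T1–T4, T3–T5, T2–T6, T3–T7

A tree decomposition must satisfy three properties: every vertex lies in some bag; for every edge, both endpoints lie together in some bag; and for every vertex, the bags containing it form a connected subtree. Here vertex b appears in no bag, so the decomposition is invalid.

No — vertex b appears in no bag.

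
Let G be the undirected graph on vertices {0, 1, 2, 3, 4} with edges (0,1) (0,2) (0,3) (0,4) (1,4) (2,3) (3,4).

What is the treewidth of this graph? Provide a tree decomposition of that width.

Treewidth 2.
One optimal decomposition is:
Bags: B1 = {0, 3, 4}  B2 = {0, 1, 4}  B3 = {0, 2, 3}
Tree: B1–B2, B1–B3

Each bag holds 3 vertices, so the decomposition has width 2, which upper-bounds the treewidth. On the other hand G contains the 3-clique {0, 1, 4}. A clique must lie in a single bag of any decomposition, so no decomposition can have width below 2. Hence tw(G) = 2 exactly.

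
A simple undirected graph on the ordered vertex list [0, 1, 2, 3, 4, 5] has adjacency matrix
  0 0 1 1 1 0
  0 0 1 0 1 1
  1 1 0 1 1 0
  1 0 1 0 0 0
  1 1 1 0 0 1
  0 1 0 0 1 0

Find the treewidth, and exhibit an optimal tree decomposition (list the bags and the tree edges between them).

The largest bag has 3 vertices, giving width 2; this decomposition certifies tw(G) ≤ 2. For the lower bound, the 3 vertices {0, 2, 3} are pairwise adjacent, and any tree decomposition puts a clique entirely inside one bag — forcing width ≥ 2. Hence tw(G) = 2 exactly.

Treewidth 2.
One such decomposition:
Bags: B1 = {1, 2, 4}  B2 = {0, 2, 4}  B3 = {0, 2, 3}  B4 = {1, 4, 5}
Tree: B1–B2, B2–B3, B1–B4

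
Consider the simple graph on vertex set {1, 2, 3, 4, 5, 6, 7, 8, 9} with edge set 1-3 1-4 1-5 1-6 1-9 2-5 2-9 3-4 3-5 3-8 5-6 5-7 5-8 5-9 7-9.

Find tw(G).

2

A width-2 tree decomposition is:
Bags: B1 = {1, 5, 6}  B2 = {1, 3, 5}  B3 = {3, 5, 8}  B4 = {1, 5, 9}  B5 = {5, 7, 9}  B6 = {1, 3, 4}  B7 = {2, 5, 9}
Tree: B1–B2, B2–B3, B1–B4, B4–B5, B2–B6, B4–B7
Each bag holds 3 vertices, so the decomposition has width 2, which upper-bounds the treewidth. Conversely, {1, 3, 4} is a clique of size 3, and the vertices of any clique must share a bag in every tree decomposition; so some bag has ≥ 3 vertices and tw(G) ≥ 2. Therefore the treewidth is 2.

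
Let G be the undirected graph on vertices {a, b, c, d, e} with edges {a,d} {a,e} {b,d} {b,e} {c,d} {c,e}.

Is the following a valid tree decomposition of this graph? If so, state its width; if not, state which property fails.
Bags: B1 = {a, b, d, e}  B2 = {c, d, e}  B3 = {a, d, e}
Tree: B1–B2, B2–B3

No — bags containing vertex a are not connected in the tree.

A tree decomposition must satisfy three properties: every vertex lies in some bag; for every edge, both endpoints lie together in some bag; and for every vertex, the bags containing it form a connected subtree. Here bags containing vertex a are not connected in the tree, so the decomposition is invalid.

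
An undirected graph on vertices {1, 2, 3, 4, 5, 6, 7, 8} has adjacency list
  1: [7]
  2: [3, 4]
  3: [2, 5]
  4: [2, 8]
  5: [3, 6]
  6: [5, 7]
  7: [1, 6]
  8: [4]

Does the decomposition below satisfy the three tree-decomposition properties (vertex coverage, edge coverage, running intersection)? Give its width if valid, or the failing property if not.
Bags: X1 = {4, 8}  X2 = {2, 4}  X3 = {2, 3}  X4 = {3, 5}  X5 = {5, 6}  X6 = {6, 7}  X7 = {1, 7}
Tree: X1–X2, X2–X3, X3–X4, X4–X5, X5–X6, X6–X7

Every vertex of G appears in some bag (union = {1, 2, 3, 4, 5, 6, 7, 8}); every edge is covered by a bag; and for each vertex v the set of bags containing v is connected in the bag tree. The decomposition is therefore valid. The largest bag has 2 vertices, so the width is 1.

Yes; width 1.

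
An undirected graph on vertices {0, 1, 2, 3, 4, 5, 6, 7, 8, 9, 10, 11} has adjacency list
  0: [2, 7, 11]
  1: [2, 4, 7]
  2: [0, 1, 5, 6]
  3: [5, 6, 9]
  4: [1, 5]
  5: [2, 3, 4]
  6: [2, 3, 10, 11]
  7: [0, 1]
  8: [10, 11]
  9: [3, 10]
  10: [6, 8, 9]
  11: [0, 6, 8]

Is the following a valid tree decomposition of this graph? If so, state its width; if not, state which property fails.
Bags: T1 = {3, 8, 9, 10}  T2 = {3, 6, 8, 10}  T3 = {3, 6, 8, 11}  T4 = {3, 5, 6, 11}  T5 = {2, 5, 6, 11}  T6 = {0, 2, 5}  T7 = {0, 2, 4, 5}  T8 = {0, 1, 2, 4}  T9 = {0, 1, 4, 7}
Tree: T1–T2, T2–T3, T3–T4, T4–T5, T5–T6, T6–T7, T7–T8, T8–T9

A tree decomposition must satisfy three properties: every vertex lies in some bag; for every edge, both endpoints lie together in some bag; and for every vertex, the bags containing it form a connected subtree. Here edge (11,0) lies in no bag, so the decomposition is invalid.

No — edge (11,0) lies in no bag.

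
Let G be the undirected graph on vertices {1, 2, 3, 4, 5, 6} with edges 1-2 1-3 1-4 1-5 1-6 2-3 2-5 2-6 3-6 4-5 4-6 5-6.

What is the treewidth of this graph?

3

A width-3 tree decomposition is:
Bags: B1 = {1, 4, 5, 6}  B2 = {1, 2, 5, 6}  B3 = {1, 2, 3, 6}
Tree: B1–B2, B2–B3
The largest bag has 4 vertices, giving width 3; this decomposition certifies tw(G) ≤ 3. Conversely, {1, 2, 3, 6} is a clique of size 4, and the vertices of any clique must share a bag in every tree decomposition; so some bag has ≥ 4 vertices and tw(G) ≥ 3. Hence tw(G) = 3 exactly.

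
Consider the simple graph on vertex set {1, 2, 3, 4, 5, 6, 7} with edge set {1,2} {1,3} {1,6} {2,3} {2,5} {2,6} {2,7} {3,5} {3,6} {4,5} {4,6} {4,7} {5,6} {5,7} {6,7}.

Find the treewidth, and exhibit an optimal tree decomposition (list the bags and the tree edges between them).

The largest bag has 4 vertices, giving width 3; this decomposition certifies tw(G) ≤ 3. On the other hand G contains the 4-clique {1, 2, 3, 6}. A clique must lie in a single bag of any decomposition, so no decomposition can have width below 3. Combining the bounds, tw(G) = 3.

Treewidth 3.
One such decomposition:
Bags: B1 = {2, 3, 5, 6}  B2 = {1, 2, 3, 6}  B3 = {2, 5, 6, 7}  B4 = {4, 5, 6, 7}
Tree: B1–B2, B1–B3, B3–B4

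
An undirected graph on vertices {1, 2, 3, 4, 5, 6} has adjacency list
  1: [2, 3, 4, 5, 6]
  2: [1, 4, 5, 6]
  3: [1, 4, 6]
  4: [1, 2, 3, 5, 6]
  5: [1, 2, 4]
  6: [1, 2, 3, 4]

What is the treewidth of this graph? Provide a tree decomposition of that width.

Treewidth 3.
One such decomposition:
Bags: B1 = {1, 2, 4, 6}  B2 = {1, 3, 4, 6}  B3 = {1, 2, 4, 5}
Tree: B1–B2, B1–B3

Each bag holds 4 vertices, so the decomposition has width 3, which upper-bounds the treewidth. Conversely, {1, 2, 4, 5} is a clique of size 4, and the vertices of any clique must share a bag in every tree decomposition; so some bag has ≥ 4 vertices and tw(G) ≥ 3. Therefore the treewidth is 3.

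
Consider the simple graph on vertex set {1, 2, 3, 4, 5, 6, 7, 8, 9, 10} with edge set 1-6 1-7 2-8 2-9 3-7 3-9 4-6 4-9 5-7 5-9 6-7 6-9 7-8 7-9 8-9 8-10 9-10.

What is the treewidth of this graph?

A width-2 tree decomposition is:
Bags: B1 = {6, 7, 9}  B2 = {1, 6, 7}  B3 = {5, 7, 9}  B4 = {4, 6, 9}  B5 = {7, 8, 9}  B6 = {3, 7, 9}  B7 = {2, 8, 9}  B8 = {8, 9, 10}
Tree: B1–B2, B1–B3, B1–B4, B1–B5, B3–B6, B5–B7, B5–B8
Each bag holds 3 vertices, so the decomposition has width 2, which upper-bounds the treewidth. Conversely, {1, 6, 7} is a clique of size 3, and the vertices of any clique must share a bag in every tree decomposition; so some bag has ≥ 3 vertices and tw(G) ≥ 2. Hence tw(G) = 2 exactly.

2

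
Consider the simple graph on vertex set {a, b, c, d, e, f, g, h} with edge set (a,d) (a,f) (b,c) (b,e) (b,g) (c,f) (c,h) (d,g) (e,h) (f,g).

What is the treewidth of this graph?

2

A width-2 tree decomposition is:
Bags: B1 = {b, e, h}  B2 = {b, c, h}  B3 = {b, c, g}  B4 = {c, f, g}  B5 = {d, f, g}  B6 = {a, d, f}
Tree: B1–B2, B2–B3, B3–B4, B4–B5, B5–B6
The largest bag has 3 vertices, giving width 2; this decomposition certifies tw(G) ≤ 2. Since e–h–c–b–e is a cycle in G, G is not acyclic. Forests are exactly the graphs of treewidth ≤ 1, so tw(G) ≥ 2. Therefore the treewidth is 2.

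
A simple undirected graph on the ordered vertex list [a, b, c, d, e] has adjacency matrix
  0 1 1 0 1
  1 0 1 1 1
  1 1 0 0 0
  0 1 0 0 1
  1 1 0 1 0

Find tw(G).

A width-2 tree decomposition is:
Bags: B1 = {b, d, e}  B2 = {a, b, e}  B3 = {a, b, c}
Tree: B1–B2, B2–B3
Every bag has size at most 3, so the width is 3 − 1 = 2 and tw(G) ≤ 2. Conversely, {b, d, e} is a clique of size 3, and the vertices of any clique must share a bag in every tree decomposition; so some bag has ≥ 3 vertices and tw(G) ≥ 2. Therefore the treewidth is 2.

2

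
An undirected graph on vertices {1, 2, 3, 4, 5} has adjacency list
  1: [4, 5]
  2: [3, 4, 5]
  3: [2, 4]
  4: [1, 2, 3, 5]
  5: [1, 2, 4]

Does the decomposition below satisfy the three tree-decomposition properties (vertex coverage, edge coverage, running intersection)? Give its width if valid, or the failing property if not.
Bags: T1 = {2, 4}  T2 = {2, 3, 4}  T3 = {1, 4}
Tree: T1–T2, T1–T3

No — vertex 5 appears in no bag.

A tree decomposition must satisfy three properties: every vertex lies in some bag; for every edge, both endpoints lie together in some bag; and for every vertex, the bags containing it form a connected subtree. Here vertex 5 appears in no bag, so the decomposition is invalid.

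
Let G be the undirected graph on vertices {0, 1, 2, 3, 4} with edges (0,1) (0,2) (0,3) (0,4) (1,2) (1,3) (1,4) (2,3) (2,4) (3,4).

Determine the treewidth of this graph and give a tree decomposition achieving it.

Treewidth 4.
One such decomposition:
Bags: B1 = {0, 1, 2, 3, 4}
Tree: (single bag)

A single bag containing all 5 vertices is trivially a valid decomposition of width 4. For the lower bound, the 5 vertices {0, 1, 2, 3, 4} are pairwise adjacent, and any tree decomposition puts a clique entirely inside one bag — forcing width ≥ 4. Combining the bounds, tw(G) = 4.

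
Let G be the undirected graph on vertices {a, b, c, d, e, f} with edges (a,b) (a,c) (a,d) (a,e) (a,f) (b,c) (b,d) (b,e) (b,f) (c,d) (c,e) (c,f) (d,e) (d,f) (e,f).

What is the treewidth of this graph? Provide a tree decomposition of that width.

A single bag containing all 6 vertices is trivially a valid decomposition of width 5. Conversely, {a, b, c, d, e, f} is a clique of size 6, and the vertices of any clique must share a bag in every tree decomposition; so some bag has ≥ 6 vertices and tw(G) ≥ 5. Therefore the treewidth is 5.

Treewidth 5.
One optimal decomposition is:
Bags: B1 = {a, b, c, d, e, f}
Tree: (single bag)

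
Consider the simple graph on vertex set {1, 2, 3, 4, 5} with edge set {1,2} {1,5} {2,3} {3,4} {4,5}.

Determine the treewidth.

2

A width-2 tree decomposition is:
Bags: B1 = {1, 2, 3}  B2 = {1, 3, 5}  B3 = {3, 4, 5}
Tree: B1–B2, B2–B3
Every bag has size at most 3, so the width is 3 − 1 = 2 and tw(G) ≤ 2. Since 3–2–1–5–4–3 is a cycle in G, G is not acyclic. Forests are exactly the graphs of treewidth ≤ 1, so tw(G) ≥ 2. The upper and lower bounds meet at 2, so that is the treewidth.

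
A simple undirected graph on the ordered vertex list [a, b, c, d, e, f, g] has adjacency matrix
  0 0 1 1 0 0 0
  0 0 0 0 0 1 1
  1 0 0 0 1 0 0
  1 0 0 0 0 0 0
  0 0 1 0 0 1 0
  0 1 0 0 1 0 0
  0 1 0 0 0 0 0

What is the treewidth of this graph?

A width-1 tree decomposition is:
Bags: B1 = {b, g}  B2 = {b, f}  B3 = {e, f}  B4 = {c, e}  B5 = {a, c}  B6 = {a, d}
Tree: B1–B2, B2–B3, B3–B4, B4–B5, B5–B6
The largest bag has 2 vertices, giving width 1; this decomposition certifies tw(G) ≤ 1. Any graph with an edge has treewidth ≥ 1, and G has the edge g–b. The upper and lower bounds meet at 1, so that is the treewidth.

1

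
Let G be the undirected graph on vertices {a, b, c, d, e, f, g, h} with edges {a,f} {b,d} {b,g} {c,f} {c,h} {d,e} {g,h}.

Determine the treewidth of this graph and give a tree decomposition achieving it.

Treewidth 1.
One such decomposition:
Bags: B1 = {d, e}  B2 = {b, d}  B3 = {b, g}  B4 = {g, h}  B5 = {c, h}  B6 = {c, f}  B7 = {a, f}
Tree: B1–B2, B2–B3, B3–B4, B4–B5, B5–B6, B6–B7

Each bag holds 2 vertices, so the decomposition has width 1, which upper-bounds the treewidth. Since G has at least one edge (e.g. e–d), it is not an edgeless graph, so tw(G) ≥ 1. Hence tw(G) = 1 exactly.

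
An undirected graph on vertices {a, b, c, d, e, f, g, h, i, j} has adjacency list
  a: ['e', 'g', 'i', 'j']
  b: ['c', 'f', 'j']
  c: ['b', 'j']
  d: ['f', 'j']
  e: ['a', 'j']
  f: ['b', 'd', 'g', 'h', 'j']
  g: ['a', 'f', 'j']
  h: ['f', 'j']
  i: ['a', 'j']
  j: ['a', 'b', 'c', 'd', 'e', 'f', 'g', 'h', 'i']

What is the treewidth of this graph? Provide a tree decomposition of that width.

Each bag holds 3 vertices, so the decomposition has width 2, which upper-bounds the treewidth. On the other hand G contains the 3-clique {d, f, j}. A clique must lie in a single bag of any decomposition, so no decomposition can have width below 2. The upper and lower bounds meet at 2, so that is the treewidth.

Treewidth 2.
One such decomposition:
Bags: B1 = {f, h, j}  B2 = {f, g, j}  B3 = {a, g, j}  B4 = {b, f, j}  B5 = {a, i, j}  B6 = {a, e, j}  B7 = {d, f, j}  B8 = {b, c, j}
Tree: B1–B2, B2–B3, B1–B4, B3–B5, B5–B6, B1–B7, B4–B8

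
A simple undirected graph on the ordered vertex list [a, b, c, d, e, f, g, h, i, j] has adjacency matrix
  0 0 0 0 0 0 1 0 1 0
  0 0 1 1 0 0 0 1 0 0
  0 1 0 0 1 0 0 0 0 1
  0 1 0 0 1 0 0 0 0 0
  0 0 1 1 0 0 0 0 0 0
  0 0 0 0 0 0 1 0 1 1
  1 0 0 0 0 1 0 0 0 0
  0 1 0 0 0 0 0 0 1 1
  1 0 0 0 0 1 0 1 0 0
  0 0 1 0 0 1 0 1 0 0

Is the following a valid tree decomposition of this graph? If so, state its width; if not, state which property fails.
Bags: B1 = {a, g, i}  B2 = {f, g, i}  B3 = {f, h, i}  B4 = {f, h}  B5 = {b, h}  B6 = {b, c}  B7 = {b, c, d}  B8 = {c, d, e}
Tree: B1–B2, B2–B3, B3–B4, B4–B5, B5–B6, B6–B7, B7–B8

A tree decomposition must satisfy three properties: every vertex lies in some bag; for every edge, both endpoints lie together in some bag; and for every vertex, the bags containing it form a connected subtree. Here vertex j appears in no bag, so the decomposition is invalid.

No — vertex j appears in no bag.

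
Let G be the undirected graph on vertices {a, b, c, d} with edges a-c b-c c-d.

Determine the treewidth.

A width-1 tree decomposition is:
Bags: B1 = {b, c}  B2 = {c, d}  B3 = {a, c}
Tree: B1–B2, B2–B3
The largest bag has 2 vertices, giving width 1; this decomposition certifies tw(G) ≤ 1. Since G has at least one edge (e.g. b–c), it is not an edgeless graph, so tw(G) ≥ 1. Combining the bounds, tw(G) = 1.

1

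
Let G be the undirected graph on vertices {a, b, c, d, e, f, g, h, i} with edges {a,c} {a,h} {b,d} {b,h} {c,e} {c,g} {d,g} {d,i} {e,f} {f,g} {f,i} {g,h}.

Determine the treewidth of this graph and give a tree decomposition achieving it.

Treewidth 3.
One optimal decomposition is:
Bags: B1 = {a, b, c, h}  B2 = {b, c, g, h}  B3 = {b, c, d, g}  B4 = {c, d, e, g}  B5 = {d, e, f, g}  B6 = {d, e, f, i}
Tree: B1–B2, B2–B3, B3–B4, B4–B5, B5–B6

The largest bag has 4 vertices, giving width 3; this decomposition certifies tw(G) ≤ 3. For the lower bound: the 4 vertex sets {a,b,h}, {c}, {g}, {d,e,f,i} are disjoint, each induces a connected subgraph, and every pair is joined by at least one edge of G. Contracting each set to a single vertex therefore yields K_{4} as a minor, and since treewidth is minor-monotone, tw(G) ≥ tw(K_{4}) = 3. Therefore the treewidth is 3.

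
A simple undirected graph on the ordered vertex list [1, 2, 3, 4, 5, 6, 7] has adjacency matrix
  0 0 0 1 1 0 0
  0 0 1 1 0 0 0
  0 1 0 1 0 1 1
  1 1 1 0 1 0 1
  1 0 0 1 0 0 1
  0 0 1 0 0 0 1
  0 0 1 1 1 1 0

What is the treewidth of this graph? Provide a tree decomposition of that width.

Treewidth 2.
One such decomposition:
Bags: B1 = {3, 4, 7}  B2 = {4, 5, 7}  B3 = {2, 3, 4}  B4 = {3, 6, 7}  B5 = {1, 4, 5}
Tree: B1–B2, B1–B3, B1–B4, B2–B5

The largest bag has 3 vertices, giving width 2; this decomposition certifies tw(G) ≤ 2. Conversely, {1, 4, 5} is a clique of size 3, and the vertices of any clique must share a bag in every tree decomposition; so some bag has ≥ 3 vertices and tw(G) ≥ 2. Combining the bounds, tw(G) = 2.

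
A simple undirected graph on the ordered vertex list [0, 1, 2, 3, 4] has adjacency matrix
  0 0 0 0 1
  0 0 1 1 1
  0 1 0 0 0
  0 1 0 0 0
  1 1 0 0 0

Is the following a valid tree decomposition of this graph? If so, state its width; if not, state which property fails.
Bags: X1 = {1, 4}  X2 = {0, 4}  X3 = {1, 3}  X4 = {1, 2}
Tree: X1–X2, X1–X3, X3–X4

Every vertex of G appears in some bag (union = {0, 1, 2, 3, 4}); every edge is covered by a bag; and for each vertex v the set of bags containing v is connected in the bag tree. The decomposition is therefore valid. The largest bag has 2 vertices, so the width is 1.

Yes; width 1.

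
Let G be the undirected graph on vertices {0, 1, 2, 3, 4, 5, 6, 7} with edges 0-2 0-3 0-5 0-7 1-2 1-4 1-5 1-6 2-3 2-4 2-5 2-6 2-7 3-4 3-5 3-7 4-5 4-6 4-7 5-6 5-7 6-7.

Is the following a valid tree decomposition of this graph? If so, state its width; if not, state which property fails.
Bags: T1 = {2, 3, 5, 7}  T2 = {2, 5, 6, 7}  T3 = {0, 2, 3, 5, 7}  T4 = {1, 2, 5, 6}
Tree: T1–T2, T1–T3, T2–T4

No — vertex 4 appears in no bag.

A tree decomposition must satisfy three properties: every vertex lies in some bag; for every edge, both endpoints lie together in some bag; and for every vertex, the bags containing it form a connected subtree. Here vertex 4 appears in no bag, so the decomposition is invalid.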